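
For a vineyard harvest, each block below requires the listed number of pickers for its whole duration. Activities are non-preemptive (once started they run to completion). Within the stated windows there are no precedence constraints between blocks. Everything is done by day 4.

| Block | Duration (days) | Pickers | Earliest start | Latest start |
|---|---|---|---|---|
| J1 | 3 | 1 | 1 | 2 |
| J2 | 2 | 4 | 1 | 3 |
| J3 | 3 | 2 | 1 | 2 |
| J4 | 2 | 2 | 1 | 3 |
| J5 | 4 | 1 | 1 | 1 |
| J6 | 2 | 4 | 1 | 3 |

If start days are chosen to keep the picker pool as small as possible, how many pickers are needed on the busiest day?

Early-start (J1@1, J2@1, J3@1, J4@1, J5@1, J6@1) gives peak 14: d1:14  d2:14  d3:4  d4:1.
Shift J6→3.
Schedule J1@1, J2@1, J3@1, J4@1, J5@1, J6@3: d1:10  d2:10  d3:8  d4:5 — peak 10.

10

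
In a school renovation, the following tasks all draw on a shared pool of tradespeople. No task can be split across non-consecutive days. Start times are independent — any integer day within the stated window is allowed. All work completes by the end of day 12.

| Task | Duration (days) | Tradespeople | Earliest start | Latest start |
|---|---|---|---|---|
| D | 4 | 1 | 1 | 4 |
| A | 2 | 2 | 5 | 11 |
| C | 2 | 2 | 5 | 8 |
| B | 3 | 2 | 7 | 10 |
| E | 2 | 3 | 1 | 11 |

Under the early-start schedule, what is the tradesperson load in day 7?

2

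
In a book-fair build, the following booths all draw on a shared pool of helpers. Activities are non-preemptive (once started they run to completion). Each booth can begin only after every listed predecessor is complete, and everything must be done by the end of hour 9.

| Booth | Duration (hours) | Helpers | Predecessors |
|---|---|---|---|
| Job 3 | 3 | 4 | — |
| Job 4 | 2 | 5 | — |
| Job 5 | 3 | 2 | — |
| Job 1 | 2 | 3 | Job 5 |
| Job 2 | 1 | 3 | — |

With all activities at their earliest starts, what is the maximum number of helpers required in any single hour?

14

Early-start schedule: Job 3@1, Job 4@1, Job 5@1, Job 1@4, Job 2@1.
Load per hour: hour 1: 14, hour 2: 11, hour 3: 6, hour 4: 3, hour 5: 3, hour 6: 0, hour 7: 0, hour 8: 0, hour 9: 0.
Peak is 14.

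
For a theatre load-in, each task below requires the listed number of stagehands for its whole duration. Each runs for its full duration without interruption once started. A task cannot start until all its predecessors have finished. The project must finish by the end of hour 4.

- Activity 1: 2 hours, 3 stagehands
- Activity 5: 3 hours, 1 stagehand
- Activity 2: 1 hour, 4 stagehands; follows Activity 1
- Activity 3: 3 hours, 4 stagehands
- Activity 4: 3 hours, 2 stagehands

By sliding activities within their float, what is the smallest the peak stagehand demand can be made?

Early-start (Activity 1@1, Activity 5@1, Activity 2@3, Activity 3@1, Activity 4@1) gives peak 11: h1:10  h2:10  h3:11  h4:0.
Shift Activity 2→4.
Schedule Activity 1@1, Activity 5@1, Activity 2@4, Activity 3@1, Activity 4@1: h1:10  h2:10  h3:7  h4:4 — peak 10.
No arrangement of the 24 feasible schedules does better.

10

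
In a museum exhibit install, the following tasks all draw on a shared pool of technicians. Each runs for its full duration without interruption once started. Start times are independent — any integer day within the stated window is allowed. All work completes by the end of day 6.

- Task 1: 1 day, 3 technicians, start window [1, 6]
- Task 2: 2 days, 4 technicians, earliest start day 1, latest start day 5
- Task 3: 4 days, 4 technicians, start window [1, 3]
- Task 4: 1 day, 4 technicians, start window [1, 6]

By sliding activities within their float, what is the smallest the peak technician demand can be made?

8

Early-start (Task 1@1, Task 2@1, Task 3@1, Task 4@1) gives peak 15: d1:15  d2:8  d3:4  d4:4  d5:0  d6:0.
Shift Task 3→2, Task 4→3.
Schedule Task 1@1, Task 2@1, Task 3@2, Task 4@3: d1:7  d2:8  d3:8  d4:4  d5:4  d6:0 — peak 8.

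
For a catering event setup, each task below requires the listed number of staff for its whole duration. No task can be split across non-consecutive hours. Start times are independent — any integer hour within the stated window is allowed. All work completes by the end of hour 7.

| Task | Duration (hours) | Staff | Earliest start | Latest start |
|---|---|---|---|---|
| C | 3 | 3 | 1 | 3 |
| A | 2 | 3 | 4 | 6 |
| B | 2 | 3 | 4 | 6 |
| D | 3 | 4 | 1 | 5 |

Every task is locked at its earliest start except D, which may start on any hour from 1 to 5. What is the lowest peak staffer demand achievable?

7

D@1: h1:7  h2:7  h3:7  h4:6  h5:6  h6:0  h7:0 → peak 7
D@2: h1:3  h2:7  h3:7  h4:10  h5:6  h6:0  h7:0 → peak 10
D@3: h1:3  h2:3  h3:7  h4:10  h5:10  h6:0  h7:0 → peak 10
D@4: h1:3  h2:3  h3:3  h4:10  h5:10  h6:4  h7:0 → peak 10
D@5: h1:3  h2:3  h3:3  h4:6  h5:10  h6:4  h7:4 → peak 10
Best is D@1, peak 7.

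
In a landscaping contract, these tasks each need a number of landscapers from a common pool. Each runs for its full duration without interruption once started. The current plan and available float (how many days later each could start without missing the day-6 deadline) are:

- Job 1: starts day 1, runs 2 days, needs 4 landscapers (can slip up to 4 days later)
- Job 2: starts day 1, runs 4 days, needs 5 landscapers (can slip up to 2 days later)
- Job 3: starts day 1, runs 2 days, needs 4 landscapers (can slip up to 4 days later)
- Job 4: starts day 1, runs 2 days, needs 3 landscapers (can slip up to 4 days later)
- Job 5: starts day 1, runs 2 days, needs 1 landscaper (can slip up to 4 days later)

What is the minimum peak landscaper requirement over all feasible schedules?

Early-start (Job 1@1, Job 2@1, Job 3@1, Job 4@1, Job 5@1) gives peak 17: d1:17  d2:17  d3:5  d4:5  d5:0  d6:0.
Shift Job 2→3, Job 4→3, Job 5→5.
Schedule Job 1@1, Job 2@3, Job 3@1, Job 4@3, Job 5@5: d1:8  d2:8  d3:8  d4:8  d5:6  d6:6 — peak 8.
Total landscaper-days = 44 over 6 days ⇒ peak ≥ ⌈44/6⌉ = 8, so 8 is optimal.

8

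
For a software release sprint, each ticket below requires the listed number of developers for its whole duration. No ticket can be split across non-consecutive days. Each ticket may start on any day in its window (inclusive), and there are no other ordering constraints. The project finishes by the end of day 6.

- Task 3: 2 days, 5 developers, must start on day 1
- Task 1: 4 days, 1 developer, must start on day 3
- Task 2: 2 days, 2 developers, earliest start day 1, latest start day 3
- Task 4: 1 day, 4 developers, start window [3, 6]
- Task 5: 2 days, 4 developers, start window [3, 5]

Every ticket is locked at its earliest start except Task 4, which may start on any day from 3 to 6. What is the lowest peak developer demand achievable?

Task 4@3: d1:7  d2:7  d3:9  d4:5  d5:1  d6:1 → peak 9
Task 4@4: d1:7  d2:7  d3:5  d4:9  d5:1  d6:1 → peak 9
Task 4@5: d1:7  d2:7  d3:5  d4:5  d5:5  d6:1 → peak 7
Task 4@6: d1:7  d2:7  d3:5  d4:5  d5:1  d6:5 → peak 7
Best is Task 4@5, peak 7.

7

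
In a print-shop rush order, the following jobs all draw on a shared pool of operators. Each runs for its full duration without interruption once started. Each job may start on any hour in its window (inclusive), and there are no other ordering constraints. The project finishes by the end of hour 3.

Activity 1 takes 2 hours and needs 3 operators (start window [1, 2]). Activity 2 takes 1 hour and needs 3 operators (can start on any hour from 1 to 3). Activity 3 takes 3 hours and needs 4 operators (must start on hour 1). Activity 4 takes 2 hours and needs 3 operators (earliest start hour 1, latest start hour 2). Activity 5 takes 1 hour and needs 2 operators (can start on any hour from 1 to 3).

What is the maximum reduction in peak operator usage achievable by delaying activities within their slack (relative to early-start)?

Early-start peak: h1:15  h2:10  h3:4 ⇒ 15.
Leveled (Activity 1@1, Activity 2@1, Activity 3@1, Activity 4@2, Activity 5@3): h1:10  h2:10  h3:9 ⇒ 10.
Reduction 15 − 10 = 5.

5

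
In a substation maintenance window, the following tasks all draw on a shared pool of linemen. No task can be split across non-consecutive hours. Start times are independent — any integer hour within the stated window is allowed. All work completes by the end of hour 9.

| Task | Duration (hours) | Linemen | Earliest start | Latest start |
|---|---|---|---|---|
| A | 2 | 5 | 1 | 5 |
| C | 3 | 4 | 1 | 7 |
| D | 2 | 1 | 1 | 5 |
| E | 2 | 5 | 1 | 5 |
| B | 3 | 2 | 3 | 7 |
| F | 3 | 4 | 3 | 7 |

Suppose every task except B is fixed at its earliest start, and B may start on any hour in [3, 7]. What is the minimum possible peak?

B@3: h1:15  h2:15  h3:10  h4:6  h5:6  h6:0  h7:0  h8:0  h9:0 → peak 15
B@4: h1:15  h2:15  h3:8  h4:6  h5:6  h6:2  h7:0  h8:0  h9:0 → peak 15
B@5: h1:15  h2:15  h3:8  h4:4  h5:6  h6:2  h7:2  h8:0  h9:0 → peak 15
B@6: h1:15  h2:15  h3:8  h4:4  h5:4  h6:2  h7:2  h8:2  h9:0 → peak 15
B@7: h1:15  h2:15  h3:8  h4:4  h5:4  h6:0  h7:2  h8:2  h9:2 → peak 15
Best is B@3, peak 15.

15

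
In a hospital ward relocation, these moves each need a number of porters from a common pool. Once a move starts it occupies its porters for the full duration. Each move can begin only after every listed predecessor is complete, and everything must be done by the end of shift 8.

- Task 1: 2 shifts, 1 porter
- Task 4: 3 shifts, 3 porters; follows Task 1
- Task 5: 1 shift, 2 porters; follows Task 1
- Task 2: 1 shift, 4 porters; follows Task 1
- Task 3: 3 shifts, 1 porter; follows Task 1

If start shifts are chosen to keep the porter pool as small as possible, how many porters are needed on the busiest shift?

Early-start (Task 1@1, Task 4@3, Task 5@3, Task 2@3, Task 3@3) gives peak 10: s1:1  s2:1  s3:10  s4:4  s5:4  s6:0  s7:0  s8:0.
Shift Task 5→6, Task 2→7.
Schedule Task 1@1, Task 4@3, Task 5@6, Task 2@7, Task 3@3: s1:1  s2:1  s3:4  s4:4  s5:4  s6:2  s7:4  s8:0 — peak 4.

4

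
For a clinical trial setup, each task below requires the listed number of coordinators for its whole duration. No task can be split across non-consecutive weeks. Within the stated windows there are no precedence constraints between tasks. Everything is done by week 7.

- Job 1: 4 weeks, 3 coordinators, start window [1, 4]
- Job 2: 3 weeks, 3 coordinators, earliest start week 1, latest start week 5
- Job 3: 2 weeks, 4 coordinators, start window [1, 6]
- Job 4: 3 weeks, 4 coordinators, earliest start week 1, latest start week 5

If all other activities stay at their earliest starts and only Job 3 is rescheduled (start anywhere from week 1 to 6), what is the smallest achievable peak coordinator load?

Job 3@1: w1:14  w2:14  w3:10  w4:3  w5:0  w6:0  w7:0 → peak 14
Job 3@2: w1:10  w2:14  w3:14  w4:3  w5:0  w6:0  w7:0 → peak 14
Job 3@3: w1:10  w2:10  w3:14  w4:7  w5:0  w6:0  w7:0 → peak 14
Job 3@4: w1:10  w2:10  w3:10  w4:7  w5:4  w6:0  w7:0 → peak 10
Job 3@5: w1:10  w2:10  w3:10  w4:3  w5:4  w6:4  w7:0 → peak 10
Job 3@6: w1:10  w2:10  w3:10  w4:3  w5:0  w6:4  w7:4 → peak 10
Best is Job 3@4, peak 10.

10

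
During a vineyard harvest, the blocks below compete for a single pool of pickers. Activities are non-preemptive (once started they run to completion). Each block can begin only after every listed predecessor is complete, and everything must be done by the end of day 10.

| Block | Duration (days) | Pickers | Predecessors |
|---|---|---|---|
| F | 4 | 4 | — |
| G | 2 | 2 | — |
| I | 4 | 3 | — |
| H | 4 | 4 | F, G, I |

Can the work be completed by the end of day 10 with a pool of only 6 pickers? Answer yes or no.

The minimum achievable peak is 7; 6 < 7, so no feasible schedule stays within the cap.

no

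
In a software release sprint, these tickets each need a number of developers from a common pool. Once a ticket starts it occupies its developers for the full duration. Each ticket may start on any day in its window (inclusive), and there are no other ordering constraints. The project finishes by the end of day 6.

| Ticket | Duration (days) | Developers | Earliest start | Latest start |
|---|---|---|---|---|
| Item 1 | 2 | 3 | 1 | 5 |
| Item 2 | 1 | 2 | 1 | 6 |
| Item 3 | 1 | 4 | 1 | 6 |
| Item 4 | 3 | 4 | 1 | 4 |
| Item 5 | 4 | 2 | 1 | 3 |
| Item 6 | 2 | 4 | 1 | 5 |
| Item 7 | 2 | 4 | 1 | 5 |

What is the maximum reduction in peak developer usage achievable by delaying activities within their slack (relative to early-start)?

14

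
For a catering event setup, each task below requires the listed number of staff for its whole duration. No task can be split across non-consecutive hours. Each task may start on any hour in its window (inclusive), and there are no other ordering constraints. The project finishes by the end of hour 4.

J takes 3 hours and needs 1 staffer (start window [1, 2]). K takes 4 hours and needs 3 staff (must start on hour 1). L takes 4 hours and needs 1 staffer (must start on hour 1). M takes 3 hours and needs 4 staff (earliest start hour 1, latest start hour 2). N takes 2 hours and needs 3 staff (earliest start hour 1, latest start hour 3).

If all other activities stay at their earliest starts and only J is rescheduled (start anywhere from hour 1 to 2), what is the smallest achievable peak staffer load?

12

J@1: h1:12  h2:12  h3:9  h4:4 → peak 12
J@2: h1:11  h2:12  h3:9  h4:5 → peak 12
Best is J@1, peak 12.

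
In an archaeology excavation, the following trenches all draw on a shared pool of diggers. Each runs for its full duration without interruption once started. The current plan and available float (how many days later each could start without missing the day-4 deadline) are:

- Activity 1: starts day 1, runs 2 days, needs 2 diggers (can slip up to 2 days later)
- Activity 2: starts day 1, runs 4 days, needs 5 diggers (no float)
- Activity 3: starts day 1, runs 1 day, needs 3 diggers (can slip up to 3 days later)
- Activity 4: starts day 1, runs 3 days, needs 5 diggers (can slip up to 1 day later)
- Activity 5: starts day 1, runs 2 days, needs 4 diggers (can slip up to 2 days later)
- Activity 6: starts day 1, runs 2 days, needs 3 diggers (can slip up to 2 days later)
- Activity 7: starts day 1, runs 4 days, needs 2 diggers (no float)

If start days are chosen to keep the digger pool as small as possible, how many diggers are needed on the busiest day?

17

Early-start (Activity 1@1, Activity 2@1, Activity 3@1, Activity 4@1, Activity 5@1, Activity 6@1, Activity 7@1) gives peak 24: d1:24  d2:21  d3:12  d4:7.
Shift Activity 4→2, Activity 5→3.
Schedule Activity 1@1, Activity 2@1, Activity 3@1, Activity 4@2, Activity 5@3, Activity 6@1, Activity 7@1: d1:15  d2:17  d3:16  d4:16 — peak 17.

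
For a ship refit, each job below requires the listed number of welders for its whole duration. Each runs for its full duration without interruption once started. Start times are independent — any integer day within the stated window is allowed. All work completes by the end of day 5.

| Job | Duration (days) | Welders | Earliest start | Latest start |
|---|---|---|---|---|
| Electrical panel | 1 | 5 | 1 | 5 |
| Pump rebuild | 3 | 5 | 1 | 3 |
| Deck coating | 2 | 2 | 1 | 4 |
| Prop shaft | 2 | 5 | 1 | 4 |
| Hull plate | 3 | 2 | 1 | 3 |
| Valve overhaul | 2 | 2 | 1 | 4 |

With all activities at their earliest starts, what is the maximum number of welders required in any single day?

21

Early-start schedule: Electrical panel@1, Pump rebuild@1, Deck coating@1, Prop shaft@1, Hull plate@1, Valve overhaul@1.
Load per day: day 1: 21, day 2: 16, day 3: 7, day 4: 0, day 5: 0.
Peak is 21.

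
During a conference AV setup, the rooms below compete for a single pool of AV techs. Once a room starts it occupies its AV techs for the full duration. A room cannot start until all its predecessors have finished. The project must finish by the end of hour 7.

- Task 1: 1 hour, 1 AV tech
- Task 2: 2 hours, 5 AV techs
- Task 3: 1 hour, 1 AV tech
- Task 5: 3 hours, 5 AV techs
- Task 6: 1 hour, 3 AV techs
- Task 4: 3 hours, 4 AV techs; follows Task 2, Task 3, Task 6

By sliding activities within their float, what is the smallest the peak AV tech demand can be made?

9

Early-start (Task 1@1, Task 2@1, Task 3@1, Task 5@1, Task 6@1, Task 4@3) gives peak 15: h1:15  h2:10  h3:9  h4:4  h5:4  h6:0  h7:0.
Shift Task 5→3, Task 6→2.
Schedule Task 1@1, Task 2@1, Task 3@1, Task 5@3, Task 6@2, Task 4@3: h1:7  h2:8  h3:9  h4:9  h5:9  h6:0  h7:0 — peak 9.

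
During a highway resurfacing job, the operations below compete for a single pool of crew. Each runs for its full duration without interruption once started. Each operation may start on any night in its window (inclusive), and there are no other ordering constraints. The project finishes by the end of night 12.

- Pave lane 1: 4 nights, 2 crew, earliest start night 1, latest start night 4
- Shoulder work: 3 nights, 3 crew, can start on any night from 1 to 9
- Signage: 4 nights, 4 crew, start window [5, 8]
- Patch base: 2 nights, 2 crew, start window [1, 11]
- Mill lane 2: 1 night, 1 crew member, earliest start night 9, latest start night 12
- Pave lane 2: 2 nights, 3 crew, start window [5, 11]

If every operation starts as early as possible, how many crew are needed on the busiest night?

Early-start schedule: Pave lane 1@1, Shoulder work@1, Signage@5, Patch base@1, Mill lane 2@9, Pave lane 2@5.
Load per night: night 1: 7, night 2: 7, night 3: 5, night 4: 2, night 5: 7, night 6: 7, night 7: 4, night 8: 4, night 9: 1, night 10: 0, night 11: 0, night 12: 0.
Peak is 7.

7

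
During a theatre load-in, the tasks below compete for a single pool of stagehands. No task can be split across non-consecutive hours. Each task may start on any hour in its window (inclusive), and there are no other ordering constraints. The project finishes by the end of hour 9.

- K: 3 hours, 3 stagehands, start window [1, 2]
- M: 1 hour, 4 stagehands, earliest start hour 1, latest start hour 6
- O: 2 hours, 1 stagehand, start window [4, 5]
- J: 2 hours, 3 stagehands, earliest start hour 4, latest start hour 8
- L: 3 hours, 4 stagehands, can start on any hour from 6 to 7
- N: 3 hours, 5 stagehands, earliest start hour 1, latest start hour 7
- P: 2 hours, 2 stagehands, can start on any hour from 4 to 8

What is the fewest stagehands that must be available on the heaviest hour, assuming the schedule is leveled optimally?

7

Early-start (K@1, M@1, O@4, J@4, L@6, N@1, P@4) gives peak 12: h1:12  h2:8  h3:8  h4:6  h5:6  h6:4  h7:4  h8:4  h9:0.
Shift J→8, L→7, N→4, P→6.
Schedule K@1, M@1, O@4, J@8, L@7, N@4, P@6: h1:7  h2:3  h3:3  h4:6  h5:6  h6:7  h7:6  h8:7  h9:7 — peak 7.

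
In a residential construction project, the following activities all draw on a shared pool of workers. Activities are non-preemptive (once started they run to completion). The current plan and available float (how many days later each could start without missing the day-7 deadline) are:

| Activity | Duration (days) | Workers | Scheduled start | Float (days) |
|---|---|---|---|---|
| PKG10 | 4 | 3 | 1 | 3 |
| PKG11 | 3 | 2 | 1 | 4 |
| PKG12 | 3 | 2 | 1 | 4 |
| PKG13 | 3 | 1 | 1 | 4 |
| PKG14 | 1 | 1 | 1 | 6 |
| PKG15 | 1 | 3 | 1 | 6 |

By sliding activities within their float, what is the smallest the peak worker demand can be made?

Early-start (PKG10@1, PKG11@1, PKG12@1, PKG13@1, PKG14@1, PKG15@1) gives peak 12: d1:12  d2:8  d3:8  d4:3  d5:0  d6:0  d7:0.
Shift PKG12→4, PKG13→5, PKG14→5, PKG15→7.
Schedule PKG10@1, PKG11@1, PKG12@4, PKG13@5, PKG14@5, PKG15@7: d1:5  d2:5  d3:5  d4:5  d5:4  d6:3  d7:4 — peak 5.
Total worker-days = 31 over 7 days ⇒ peak ≥ ⌈31/7⌉ = 5, so 5 is optimal.

5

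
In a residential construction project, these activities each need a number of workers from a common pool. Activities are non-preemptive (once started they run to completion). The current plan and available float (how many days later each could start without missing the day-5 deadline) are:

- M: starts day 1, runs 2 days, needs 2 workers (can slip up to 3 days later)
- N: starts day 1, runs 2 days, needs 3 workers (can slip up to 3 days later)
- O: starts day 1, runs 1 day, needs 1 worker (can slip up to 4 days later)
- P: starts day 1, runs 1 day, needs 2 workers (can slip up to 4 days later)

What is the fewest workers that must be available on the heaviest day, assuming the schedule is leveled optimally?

Early-start (M@1, N@1, O@1, P@1) gives peak 8: d1:8  d2:5  d3:0  d4:0  d5:0.
Shift N→3, P→5.
Schedule M@1, N@3, O@1, P@5: d1:3  d2:2  d3:3  d4:3  d5:2 — peak 3.
Total worker-days = 13 over 5 days ⇒ peak ≥ ⌈13/5⌉ = 3, so 3 is optimal.

3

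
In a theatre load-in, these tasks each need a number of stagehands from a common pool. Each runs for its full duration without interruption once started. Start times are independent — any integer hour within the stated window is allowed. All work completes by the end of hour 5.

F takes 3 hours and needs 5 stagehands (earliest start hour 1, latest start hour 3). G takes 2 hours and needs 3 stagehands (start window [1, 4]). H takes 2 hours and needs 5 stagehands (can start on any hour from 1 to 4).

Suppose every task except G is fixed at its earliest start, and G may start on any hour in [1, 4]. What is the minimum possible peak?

10

G@1: h1:13  h2:13  h3:5  h4:0  h5:0 → peak 13
G@2: h1:10  h2:13  h3:8  h4:0  h5:0 → peak 13
G@3: h1:10  h2:10  h3:8  h4:3  h5:0 → peak 10
G@4: h1:10  h2:10  h3:5  h4:3  h5:3 → peak 10
Best is G@3, peak 10.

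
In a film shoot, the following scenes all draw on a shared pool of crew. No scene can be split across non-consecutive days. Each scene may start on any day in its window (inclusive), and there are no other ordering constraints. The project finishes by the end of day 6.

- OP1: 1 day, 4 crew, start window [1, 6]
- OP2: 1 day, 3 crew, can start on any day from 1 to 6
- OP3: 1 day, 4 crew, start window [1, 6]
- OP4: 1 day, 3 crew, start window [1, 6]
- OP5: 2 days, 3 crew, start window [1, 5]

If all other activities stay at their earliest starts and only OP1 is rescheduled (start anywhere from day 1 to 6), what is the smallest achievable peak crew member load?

13

OP1@1: d1:17  d2:3  d3:0  d4:0  d5:0  d6:0 → peak 17
OP1@2: d1:13  d2:7  d3:0  d4:0  d5:0  d6:0 → peak 13
OP1@3: d1:13  d2:3  d3:4  d4:0  d5:0  d6:0 → peak 13
OP1@4: d1:13  d2:3  d3:0  d4:4  d5:0  d6:0 → peak 13
OP1@5: d1:13  d2:3  d3:0  d4:0  d5:4  d6:0 → peak 13
OP1@6: d1:13  d2:3  d3:0  d4:0  d5:0  d6:4 → peak 13
Best is OP1@2, peak 13.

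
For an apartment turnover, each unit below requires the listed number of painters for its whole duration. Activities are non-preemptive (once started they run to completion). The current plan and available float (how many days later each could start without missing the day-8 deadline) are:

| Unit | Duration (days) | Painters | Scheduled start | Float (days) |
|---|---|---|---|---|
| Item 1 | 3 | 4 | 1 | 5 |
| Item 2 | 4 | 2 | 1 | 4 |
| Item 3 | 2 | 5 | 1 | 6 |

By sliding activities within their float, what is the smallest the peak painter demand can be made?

6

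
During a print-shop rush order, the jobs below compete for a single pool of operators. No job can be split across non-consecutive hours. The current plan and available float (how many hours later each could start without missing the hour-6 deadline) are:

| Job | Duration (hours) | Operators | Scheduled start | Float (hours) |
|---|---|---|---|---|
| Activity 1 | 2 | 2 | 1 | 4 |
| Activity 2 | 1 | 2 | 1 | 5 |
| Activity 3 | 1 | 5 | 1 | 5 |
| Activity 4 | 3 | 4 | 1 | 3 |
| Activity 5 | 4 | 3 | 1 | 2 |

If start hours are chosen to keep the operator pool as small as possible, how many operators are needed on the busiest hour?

Early-start (Activity 1@1, Activity 2@1, Activity 3@1, Activity 4@1, Activity 5@1) gives peak 16: h1:16  h2:9  h3:7  h4:3  h5:0  h6:0.
Shift Activity 3→2, Activity 4→3, Activity 5→3.
Schedule Activity 1@1, Activity 2@1, Activity 3@2, Activity 4@3, Activity 5@3: h1:4  h2:7  h3:7  h4:7  h5:7  h6:3 — peak 7.

7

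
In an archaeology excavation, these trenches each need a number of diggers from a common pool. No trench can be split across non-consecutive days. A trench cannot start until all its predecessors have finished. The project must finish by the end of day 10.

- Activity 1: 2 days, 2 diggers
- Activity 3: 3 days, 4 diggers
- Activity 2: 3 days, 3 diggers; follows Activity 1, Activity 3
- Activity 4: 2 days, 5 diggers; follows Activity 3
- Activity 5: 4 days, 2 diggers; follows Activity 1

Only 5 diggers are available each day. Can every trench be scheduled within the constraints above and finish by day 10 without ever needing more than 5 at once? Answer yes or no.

no

The minimum achievable peak is 6; 5 < 6, so no feasible schedule stays within the cap.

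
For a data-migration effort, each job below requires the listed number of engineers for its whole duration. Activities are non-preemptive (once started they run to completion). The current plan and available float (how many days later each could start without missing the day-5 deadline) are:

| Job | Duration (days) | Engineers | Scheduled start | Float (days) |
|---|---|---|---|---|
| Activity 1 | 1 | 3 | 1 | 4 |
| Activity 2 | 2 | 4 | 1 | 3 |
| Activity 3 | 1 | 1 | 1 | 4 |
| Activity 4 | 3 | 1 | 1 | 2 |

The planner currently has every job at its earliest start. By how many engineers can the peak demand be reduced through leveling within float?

Early-start peak: d1:9  d2:5  d3:1  d4:0  d5:0 ⇒ 9.
Leveled (Activity 1@1, Activity 2@4, Activity 3@2, Activity 4@1): d1:4  d2:2  d3:1  d4:4  d5:4 ⇒ 4.
Reduction 9 − 4 = 5.

5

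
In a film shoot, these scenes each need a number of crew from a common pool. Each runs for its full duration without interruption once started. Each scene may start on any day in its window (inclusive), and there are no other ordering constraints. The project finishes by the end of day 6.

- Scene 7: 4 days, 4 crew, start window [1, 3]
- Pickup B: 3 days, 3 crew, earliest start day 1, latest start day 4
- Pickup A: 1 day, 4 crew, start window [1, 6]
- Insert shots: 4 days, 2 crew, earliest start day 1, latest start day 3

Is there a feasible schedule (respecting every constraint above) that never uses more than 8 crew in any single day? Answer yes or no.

no

The minimum achievable peak is 9; 8 < 9, so no feasible schedule stays within the cap.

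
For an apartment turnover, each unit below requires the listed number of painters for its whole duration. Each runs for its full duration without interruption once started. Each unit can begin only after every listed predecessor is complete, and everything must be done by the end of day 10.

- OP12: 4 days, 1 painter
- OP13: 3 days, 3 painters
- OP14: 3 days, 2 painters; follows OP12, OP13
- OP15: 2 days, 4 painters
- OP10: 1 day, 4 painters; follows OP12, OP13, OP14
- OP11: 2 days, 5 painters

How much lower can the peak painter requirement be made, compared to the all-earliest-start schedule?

Early-start peak: d1:13  d2:13  d3:4  d4:1  d5:2  d6:2  d7:2  d8:4  d9:0  d10:0 ⇒ 13.
Leveled (OP12@1, OP13@1, OP14@5, OP15@4, OP10@8, OP11@9): d1:4  d2:4  d3:4  d4:5  d5:6  d6:2  d7:2  d8:4  d9:5  d10:5 ⇒ 6.
Reduction 13 − 6 = 7.

7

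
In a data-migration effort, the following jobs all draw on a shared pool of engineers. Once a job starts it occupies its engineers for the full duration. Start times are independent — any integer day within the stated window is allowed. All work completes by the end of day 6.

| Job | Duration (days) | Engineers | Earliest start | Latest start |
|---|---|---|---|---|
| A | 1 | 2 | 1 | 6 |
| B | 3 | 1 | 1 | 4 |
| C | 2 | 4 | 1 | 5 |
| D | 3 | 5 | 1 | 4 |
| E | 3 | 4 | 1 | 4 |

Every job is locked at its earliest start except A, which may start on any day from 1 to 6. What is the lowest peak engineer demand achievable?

A@1: d1:16  d2:14  d3:10  d4:0  d5:0  d6:0 → peak 16
A@2: d1:14  d2:16  d3:10  d4:0  d5:0  d6:0 → peak 16
A@3: d1:14  d2:14  d3:12  d4:0  d5:0  d6:0 → peak 14
A@4: d1:14  d2:14  d3:10  d4:2  d5:0  d6:0 → peak 14
A@5: d1:14  d2:14  d3:10  d4:0  d5:2  d6:0 → peak 14
A@6: d1:14  d2:14  d3:10  d4:0  d5:0  d6:2 → peak 14
Best is A@3, peak 14.

14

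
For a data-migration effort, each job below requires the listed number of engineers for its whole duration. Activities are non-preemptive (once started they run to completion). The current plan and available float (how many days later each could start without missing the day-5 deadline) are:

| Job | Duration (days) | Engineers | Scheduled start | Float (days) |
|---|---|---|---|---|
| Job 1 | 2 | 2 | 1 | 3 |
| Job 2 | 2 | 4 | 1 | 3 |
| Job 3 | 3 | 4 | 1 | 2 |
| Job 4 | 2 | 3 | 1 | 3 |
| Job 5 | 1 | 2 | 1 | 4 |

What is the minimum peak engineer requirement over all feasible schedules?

Early-start (Job 1@1, Job 2@1, Job 3@1, Job 4@1, Job 5@1) gives peak 15: d1:15  d2:13  d3:4  d4:0  d5:0.
Shift Job 3→3, Job 4→3, Job 5→5.
Schedule Job 1@1, Job 2@1, Job 3@3, Job 4@3, Job 5@5: d1:6  d2:6  d3:7  d4:7  d5:6 — peak 7.
Total engineer-days = 32 over 5 days ⇒ peak ≥ ⌈32/5⌉ = 7, so 7 is optimal.

7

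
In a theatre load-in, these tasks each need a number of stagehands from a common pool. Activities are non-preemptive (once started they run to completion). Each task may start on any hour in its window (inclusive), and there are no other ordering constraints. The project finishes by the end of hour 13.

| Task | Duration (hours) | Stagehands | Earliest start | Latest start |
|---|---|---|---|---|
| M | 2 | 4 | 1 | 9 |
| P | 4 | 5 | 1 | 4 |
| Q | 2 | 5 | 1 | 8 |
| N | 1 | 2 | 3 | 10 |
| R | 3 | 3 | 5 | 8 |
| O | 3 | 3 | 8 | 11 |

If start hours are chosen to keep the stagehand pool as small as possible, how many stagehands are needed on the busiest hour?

Early-start (M@1, P@1, Q@1, N@3, R@5, O@8) gives peak 14: h1:14  h2:14  h3:7  h4:5  h5:3  h6:3  h7:3  h8:3  h9:3  h10:3  h11:0  h12:0  h13:0.
Shift M→5, Q→8, O→10.
Schedule M@5, P@1, Q@8, N@3, R@5, O@10: h1:5  h2:5  h3:7  h4:5  h5:7  h6:7  h7:3  h8:5  h9:5  h10:3  h11:3  h12:3  h13:0 — peak 7.

7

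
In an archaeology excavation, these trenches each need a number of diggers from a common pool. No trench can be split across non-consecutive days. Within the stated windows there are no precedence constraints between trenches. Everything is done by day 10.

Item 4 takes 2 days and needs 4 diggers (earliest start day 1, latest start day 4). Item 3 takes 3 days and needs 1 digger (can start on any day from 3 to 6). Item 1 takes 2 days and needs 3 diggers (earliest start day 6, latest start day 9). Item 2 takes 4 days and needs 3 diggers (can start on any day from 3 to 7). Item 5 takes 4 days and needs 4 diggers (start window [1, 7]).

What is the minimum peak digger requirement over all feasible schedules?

6

Early-start (Item 4@1, Item 3@3, Item 1@6, Item 2@3, Item 5@1) gives peak 8: d1:8  d2:8  d3:8  d4:8  d5:4  d6:6  d7:3  d8:0  d9:0  d10:0.
Shift Item 1→7, Item 2→7, Item 5→3.
Schedule Item 4@1, Item 3@3, Item 1@7, Item 2@7, Item 5@3: d1:4  d2:4  d3:5  d4:5  d5:5  d6:4  d7:6  d8:6  d9:3  d10:3 — peak 6.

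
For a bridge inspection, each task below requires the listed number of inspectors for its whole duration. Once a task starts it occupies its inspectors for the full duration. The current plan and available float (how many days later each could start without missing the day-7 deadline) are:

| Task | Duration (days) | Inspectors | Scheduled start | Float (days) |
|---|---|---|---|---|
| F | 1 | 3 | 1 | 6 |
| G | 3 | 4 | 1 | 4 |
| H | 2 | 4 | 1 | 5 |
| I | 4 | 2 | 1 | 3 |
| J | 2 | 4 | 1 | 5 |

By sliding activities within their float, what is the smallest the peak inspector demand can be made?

7

Early-start (F@1, G@1, H@1, I@1, J@1) gives peak 17: d1:17  d2:14  d3:6  d4:2  d5:0  d6:0  d7:0.
Shift H→4, I→2, J→6.
Schedule F@1, G@1, H@4, I@2, J@6: d1:7  d2:6  d3:6  d4:6  d5:6  d6:4  d7:4 — peak 7.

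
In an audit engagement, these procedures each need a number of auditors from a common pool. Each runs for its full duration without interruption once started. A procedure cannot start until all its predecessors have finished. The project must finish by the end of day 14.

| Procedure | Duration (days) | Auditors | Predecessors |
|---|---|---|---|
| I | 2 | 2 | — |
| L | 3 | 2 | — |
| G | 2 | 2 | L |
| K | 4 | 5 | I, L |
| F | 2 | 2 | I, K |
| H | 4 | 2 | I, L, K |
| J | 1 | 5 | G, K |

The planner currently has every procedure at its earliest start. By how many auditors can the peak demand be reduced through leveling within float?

Early-start peak: d1:4  d2:4  d3:2  d4:7  d5:7  d6:5  d7:5  d8:9  d9:4  d10:2  d11:2  d12:0  d13:0  d14:0 ⇒ 9.
Leveled (I@1, L@1, G@4, K@6, F@10, H@10, J@14): d1:4  d2:4  d3:2  d4:2  d5:2  d6:5  d7:5  d8:5  d9:5  d10:4  d11:4  d12:2  d13:2  d14:5 ⇒ 5.
Reduction 9 − 5 = 4.

4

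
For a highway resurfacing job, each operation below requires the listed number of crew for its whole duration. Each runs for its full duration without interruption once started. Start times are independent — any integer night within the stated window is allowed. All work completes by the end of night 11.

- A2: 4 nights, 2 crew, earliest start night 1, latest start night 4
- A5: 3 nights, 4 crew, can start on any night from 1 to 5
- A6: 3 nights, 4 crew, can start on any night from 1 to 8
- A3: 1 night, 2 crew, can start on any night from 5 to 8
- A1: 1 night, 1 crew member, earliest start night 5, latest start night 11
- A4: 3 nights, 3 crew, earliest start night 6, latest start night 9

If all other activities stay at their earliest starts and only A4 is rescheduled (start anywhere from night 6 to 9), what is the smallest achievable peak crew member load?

A4@6: n1:10  n2:10  n3:10  n4:2  n5:3  n6:3  n7:3  n8:3  n9:0  n10:0  n11:0 → peak 10
A4@7: n1:10  n2:10  n3:10  n4:2  n5:3  n6:0  n7:3  n8:3  n9:3  n10:0  n11:0 → peak 10
A4@8: n1:10  n2:10  n3:10  n4:2  n5:3  n6:0  n7:0  n8:3  n9:3  n10:3  n11:0 → peak 10
A4@9: n1:10  n2:10  n3:10  n4:2  n5:3  n6:0  n7:0  n8:0  n9:3  n10:3  n11:3 → peak 10
Best is A4@6, peak 10.

10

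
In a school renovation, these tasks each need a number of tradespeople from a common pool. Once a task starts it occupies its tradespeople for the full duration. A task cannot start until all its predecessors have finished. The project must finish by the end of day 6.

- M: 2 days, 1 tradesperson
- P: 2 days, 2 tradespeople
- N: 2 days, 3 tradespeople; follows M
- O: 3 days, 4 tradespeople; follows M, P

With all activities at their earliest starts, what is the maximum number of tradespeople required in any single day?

Early-start schedule: M@1, P@1, N@3, O@3.
Load per day: day 1: 3, day 2: 3, day 3: 7, day 4: 7, day 5: 4, day 6: 0.
Peak is 7.

7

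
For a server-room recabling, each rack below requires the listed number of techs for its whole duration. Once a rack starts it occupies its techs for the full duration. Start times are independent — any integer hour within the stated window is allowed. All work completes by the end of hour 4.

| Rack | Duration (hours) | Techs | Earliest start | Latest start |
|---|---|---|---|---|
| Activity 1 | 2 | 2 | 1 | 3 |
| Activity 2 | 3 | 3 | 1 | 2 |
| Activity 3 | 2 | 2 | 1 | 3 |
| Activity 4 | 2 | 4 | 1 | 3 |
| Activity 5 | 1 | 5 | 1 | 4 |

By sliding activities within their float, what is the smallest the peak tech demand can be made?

Early-start (Activity 1@1, Activity 2@1, Activity 3@1, Activity 4@1, Activity 5@1) gives peak 16: h1:16  h2:11  h3:3  h4:0.
Shift Activity 4→3, Activity 5→4.
Schedule Activity 1@1, Activity 2@1, Activity 3@1, Activity 4@3, Activity 5@4: h1:7  h2:7  h3:7  h4:9 — peak 9.

9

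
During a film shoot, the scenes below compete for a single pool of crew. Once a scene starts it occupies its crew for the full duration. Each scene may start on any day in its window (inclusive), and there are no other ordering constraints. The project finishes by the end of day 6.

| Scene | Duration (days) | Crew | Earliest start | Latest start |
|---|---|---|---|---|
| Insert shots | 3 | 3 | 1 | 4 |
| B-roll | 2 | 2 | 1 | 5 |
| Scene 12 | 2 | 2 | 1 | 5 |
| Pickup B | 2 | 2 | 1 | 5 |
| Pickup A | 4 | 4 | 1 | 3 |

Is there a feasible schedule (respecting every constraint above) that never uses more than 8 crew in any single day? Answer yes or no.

Schedule Insert shots@1, B-roll@1, Scene 12@1, Pickup B@4, Pickup A@3: d1:7  d2:7  d3:7  d4:6  d5:6  d6:4 — peak 7 ≤ 8.

yes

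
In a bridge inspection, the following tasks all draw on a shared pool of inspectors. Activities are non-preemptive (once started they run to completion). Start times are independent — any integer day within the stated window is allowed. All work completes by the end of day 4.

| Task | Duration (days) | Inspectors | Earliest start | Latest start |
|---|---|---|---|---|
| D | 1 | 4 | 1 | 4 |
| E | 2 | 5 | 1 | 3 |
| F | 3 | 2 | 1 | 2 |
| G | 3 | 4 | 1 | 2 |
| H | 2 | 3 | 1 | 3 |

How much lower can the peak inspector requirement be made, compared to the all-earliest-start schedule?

7

Early-start peak: d1:18  d2:14  d3:6  d4:0 ⇒ 18.
Leveled (D@1, E@1, F@1, G@2, H@3): d1:11  d2:11  d3:9  d4:7 ⇒ 11.
Reduction 18 − 11 = 7.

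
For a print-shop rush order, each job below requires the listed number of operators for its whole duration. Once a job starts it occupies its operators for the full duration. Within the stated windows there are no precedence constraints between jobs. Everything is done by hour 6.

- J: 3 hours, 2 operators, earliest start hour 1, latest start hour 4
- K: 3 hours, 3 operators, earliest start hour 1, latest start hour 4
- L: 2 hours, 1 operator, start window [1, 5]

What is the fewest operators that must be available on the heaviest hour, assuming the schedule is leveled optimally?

3

Early-start (J@1, K@1, L@1) gives peak 6: h1:6  h2:6  h3:5  h4:0  h5:0  h6:0.
Shift K→4.
Schedule J@1, K@4, L@1: h1:3  h2:3  h3:2  h4:3  h5:3  h6:3 — peak 3.
Total operator-hours = 17 over 6 hours ⇒ peak ≥ ⌈17/6⌉ = 3, so 3 is optimal.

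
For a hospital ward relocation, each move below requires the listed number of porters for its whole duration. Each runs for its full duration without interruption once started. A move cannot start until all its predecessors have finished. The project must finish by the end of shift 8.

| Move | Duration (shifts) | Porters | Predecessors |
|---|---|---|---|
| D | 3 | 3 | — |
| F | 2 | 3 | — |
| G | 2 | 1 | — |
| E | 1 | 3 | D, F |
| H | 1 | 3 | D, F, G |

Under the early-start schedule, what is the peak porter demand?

Early-start schedule: D@1, F@1, G@1, E@4, H@4.
Load per shift: shift 1: 7, shift 2: 7, shift 3: 3, shift 4: 6, shift 5: 0, shift 6: 0, shift 7: 0, shift 8: 0.
Peak is 7.

7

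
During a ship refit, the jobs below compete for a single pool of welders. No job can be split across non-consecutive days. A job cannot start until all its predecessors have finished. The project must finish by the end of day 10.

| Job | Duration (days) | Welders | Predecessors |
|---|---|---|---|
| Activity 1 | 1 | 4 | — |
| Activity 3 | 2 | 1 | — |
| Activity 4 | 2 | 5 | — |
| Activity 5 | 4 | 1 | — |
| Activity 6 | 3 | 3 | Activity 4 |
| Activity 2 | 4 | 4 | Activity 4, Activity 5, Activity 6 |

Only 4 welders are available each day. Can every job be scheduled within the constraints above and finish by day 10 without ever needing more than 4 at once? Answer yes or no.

Total welder-days = 45; over 10 days the average is 45/10 > 4, so some day must exceed 4.

no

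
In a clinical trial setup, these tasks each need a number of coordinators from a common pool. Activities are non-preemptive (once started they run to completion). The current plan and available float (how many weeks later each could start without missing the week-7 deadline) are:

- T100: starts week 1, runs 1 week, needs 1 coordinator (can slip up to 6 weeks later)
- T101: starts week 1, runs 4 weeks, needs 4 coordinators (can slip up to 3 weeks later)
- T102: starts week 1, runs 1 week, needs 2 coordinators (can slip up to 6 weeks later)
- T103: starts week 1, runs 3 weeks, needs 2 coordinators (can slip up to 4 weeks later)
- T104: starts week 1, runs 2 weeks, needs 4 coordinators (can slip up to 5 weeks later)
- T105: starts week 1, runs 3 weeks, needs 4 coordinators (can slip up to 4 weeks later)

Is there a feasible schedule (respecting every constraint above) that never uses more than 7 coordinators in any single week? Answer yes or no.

The minimum achievable peak is 8; 7 < 8, so no feasible schedule stays within the cap.

no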